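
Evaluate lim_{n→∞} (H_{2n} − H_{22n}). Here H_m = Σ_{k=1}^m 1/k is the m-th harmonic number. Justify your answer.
lim = ln(2/22) = −ln 11

Euler-Maclaurin gives H_m = ln m + γ + 1/(2m) + O(1/m^2). The γ and O(1/m) terms cancel in the difference:
  H_{2n} − H_{22n} = ln(2n) − ln(22n) + O(1/n) = ln(2/22) + O(1/n).
Hence the limit is ln(2/22) = −ln 11.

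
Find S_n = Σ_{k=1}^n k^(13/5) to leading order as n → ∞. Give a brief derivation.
S_n ~ (5/18) · n^(18/5)

Integral comparison: Σ_{k=1}^n k^(13/5) = ∫_0^n x^(13/5) dx + O(n^(13/5)). The integral is n^(1 + 13/5) / (1 + 13/5) = n^((13+5)/5) / ((13+5)/5) = (5/18) · n^(18/5).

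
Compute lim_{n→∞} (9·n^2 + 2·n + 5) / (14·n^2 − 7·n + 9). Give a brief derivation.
lim = 9/14

For large n the leading n^2 terms dominate both numerator and denominator. Dividing top and bottom by n^2, every other term tends to 0, leaving 9/14.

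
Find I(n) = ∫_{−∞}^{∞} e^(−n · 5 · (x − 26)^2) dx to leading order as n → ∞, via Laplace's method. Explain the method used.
I(n) = sqrt(π/(5n))

Here φ(x) = 5 · (x − 26)^2 has its unique minimum at x* = 26 with φ(x*) = 0 and φ''(x*) = 10. Laplace's method gives
  I(n) ~ e^(−n φ(x*)) · sqrt(2π / (n · φ''(x*))) = sqrt(2π / (10n)) = sqrt(π/(5n)).
This is exact: substituting u = (x − 26)·sqrt(5n) gives I(n) = (1/sqrt(5n)) ∫_{−∞}^{∞} e^(−u^2) du = sqrt(π/(5n)).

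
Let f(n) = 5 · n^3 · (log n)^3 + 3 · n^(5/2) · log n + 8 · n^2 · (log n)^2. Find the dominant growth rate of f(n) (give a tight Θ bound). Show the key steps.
f(n) ∈ Θ(n^3 · (log n)^3)

Compare the terms by growth order. For large n, n^a · (log n)^b dominates n^a' · (log n)^b' iff a > a', or (a = a' and b > b'). Ranking the 3 terms shows the dominant one is 5 · n^3 · (log n)^3. Hence f(n) ∈ Θ(n^3 · (log n)^3).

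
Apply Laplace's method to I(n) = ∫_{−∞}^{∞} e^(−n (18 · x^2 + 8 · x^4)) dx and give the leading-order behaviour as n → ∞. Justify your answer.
I(n) ~ sqrt(π/(18n))

φ(x) = 18 · x^2 + 8 · x^4 has its unique global minimum at x* = 0 (since φ'(x) = 36x + 32x^3 = 0 only at x = 0 for real x with both coefficients positive, and φ → ∞ as |x| → ∞). At x* = 0, φ(0) = 0 and φ''(0) = 36. Laplace's method then gives
  I(n) ~ sqrt(2π / (n · φ''(0))) · e^(−n φ(0)) = sqrt(2π / (36n)) = sqrt(π/(18n)).
The 8 · x^4 term contributes only at subleading order (an O(1/n) relative correction).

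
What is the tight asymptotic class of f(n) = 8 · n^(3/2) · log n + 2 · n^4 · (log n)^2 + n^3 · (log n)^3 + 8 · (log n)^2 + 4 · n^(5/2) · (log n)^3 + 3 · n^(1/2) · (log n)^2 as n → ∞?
f(n) ∈ Θ(n^4 · (log n)^2)

Compare the terms by growth order. For large n, n^a · (log n)^b dominates n^a' · (log n)^b' iff a > a', or (a = a' and b > b'). Ranking the 6 terms shows the dominant one is 2 · n^4 · (log n)^2. Hence f(n) ∈ Θ(n^4 · (log n)^2).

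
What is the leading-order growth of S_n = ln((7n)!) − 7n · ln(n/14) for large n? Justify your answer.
S_n ~ 7n · (ln 98 − 1) + O(ln n)

Stirling: ln((7n)!) = 7n ln(7n) − 7n + O(ln n).
  S_n = 7n ln(7n) − 7n − 7n ln(n/14) + O(ln n)
      = 7n ln(7n) − 7n ln n + 7n ln 14 − 7n + O(ln n)
      = 7n ln 7 + 7n ln 14 − 7n + O(ln n)
      = 7n (ln 98 − 1) + O(ln n).
Numerically ln(98) − 1 ≈ 3.5850.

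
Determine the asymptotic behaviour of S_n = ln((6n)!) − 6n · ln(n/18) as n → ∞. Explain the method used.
S_n ~ 6n · (ln 108 − 1) + O(ln n)

Stirling: ln((6n)!) = 6n ln(6n) − 6n + O(ln n).
  S_n = 6n ln(6n) − 6n − 6n ln(n/18) + O(ln n)
      = 6n ln(6n) − 6n ln n + 6n ln 18 − 6n + O(ln n)
      = 6n ln 6 + 6n ln 18 − 6n + O(ln n)
      = 6n (ln 108 − 1) + O(ln n).
Numerically ln(108) − 1 ≈ 3.6821.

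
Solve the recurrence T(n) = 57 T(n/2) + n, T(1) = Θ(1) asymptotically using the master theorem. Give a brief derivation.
T(n) = Θ(n^(log_2 57))

Master theorem: compare f(n) = n to n^(log_2 57) where log_2 57 ≈ 5.833. Since 1 < log_2 57, we have f(n) = O(n^(log_2 57 − ε)) for some ε > 0 — Case 1. Hence T(n) = Θ(n^(log_2 57)).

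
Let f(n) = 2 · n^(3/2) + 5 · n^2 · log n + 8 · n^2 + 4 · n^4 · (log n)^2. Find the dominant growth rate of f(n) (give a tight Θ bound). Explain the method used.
f(n) ∈ Θ(n^4 · (log n)^2)

Compare the terms by growth order. For large n, n^a · (log n)^b dominates n^a' · (log n)^b' iff a > a', or (a = a' and b > b'). Ranking the 4 terms shows the dominant one is 4 · n^4 · (log n)^2. Hence f(n) ∈ Θ(n^4 · (log n)^2).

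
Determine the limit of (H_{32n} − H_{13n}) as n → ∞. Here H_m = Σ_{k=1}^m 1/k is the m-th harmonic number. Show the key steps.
lim = ln(32/13)

Euler-Maclaurin gives H_m = ln m + γ + 1/(2m) + O(1/m^2). The γ and O(1/m) terms cancel in the difference:
  H_{32n} − H_{13n} = ln(32n) − ln(13n) + O(1/n) = ln(32/13) + O(1/n).
Hence the limit is ln(32/13).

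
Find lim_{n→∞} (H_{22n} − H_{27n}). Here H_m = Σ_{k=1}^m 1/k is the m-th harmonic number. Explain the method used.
lim = ln(22/27)

Euler-Maclaurin gives H_m = ln m + γ + 1/(2m) + O(1/m^2). The γ and O(1/m) terms cancel in the difference:
  H_{22n} − H_{27n} = ln(22n) − ln(27n) + O(1/n) = ln(22/27) + O(1/n).
Hence the limit is ln(22/27).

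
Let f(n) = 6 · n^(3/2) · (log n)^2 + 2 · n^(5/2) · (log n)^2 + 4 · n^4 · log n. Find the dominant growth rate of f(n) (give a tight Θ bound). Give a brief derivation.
f(n) ∈ Θ(n^4 · log n)

Compare the terms by growth order. For large n, n^a · (log n)^b dominates n^a' · (log n)^b' iff a > a', or (a = a' and b > b'). Ranking the 3 terms shows the dominant one is 4 · n^4 · log n. Hence f(n) ∈ Θ(n^4 · log n).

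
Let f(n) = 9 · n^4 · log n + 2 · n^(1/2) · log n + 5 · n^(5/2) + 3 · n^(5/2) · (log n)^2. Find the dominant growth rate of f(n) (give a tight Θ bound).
f(n) ∈ Θ(n^4 · log n)

Compare the terms by growth order. For large n, n^a · (log n)^b dominates n^a' · (log n)^b' iff a > a', or (a = a' and b > b'). Ranking the 4 terms shows the dominant one is 9 · n^4 · log n. Hence f(n) ∈ Θ(n^4 · log n).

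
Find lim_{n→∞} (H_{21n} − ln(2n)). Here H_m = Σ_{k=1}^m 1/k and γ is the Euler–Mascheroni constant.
lim = ln(21/2) + γ

By Euler-Maclaurin, H_m = ln m + γ + O(1/m). So
  H_{21n} − ln(2n) = ln(21n) + γ − ln(2n) + O(1/n)
                       = ln(21/2) + γ + O(1/n).
Hence the limit is ln(21/2) + γ.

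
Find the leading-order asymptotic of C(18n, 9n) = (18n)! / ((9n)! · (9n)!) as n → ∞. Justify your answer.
C(18n, 9n) ~ (4)^(9n) · sqrt(1/(π·9n))

Write N = 9n. Apply Stirling to each factorial:
  (2N)! ~ sqrt(2π·2N) · (2N/e)^(2N),
  N! ~ sqrt(2π N) · (N/e)^N,
  (1N)! ~ sqrt(2π·1N) · (1N/e)^(1N).
The exponential factors combine to (2N)^(2N) / (N^N · (1N)^(1N)) = 2^(2N)/1^(1N) = (2^2/1^1)^N = (4)^N.
The square-root prefactors combine to sqrt(2π·2N) / (sqrt(2π N)·sqrt(2π·1N)) = sqrt(2 / (2π·1·N)) = sqrt(1/(π·9n)).
Substituting N = 9n: C(18n, 9n) ~ (4)^(9n) · sqrt(1/(π·9n)).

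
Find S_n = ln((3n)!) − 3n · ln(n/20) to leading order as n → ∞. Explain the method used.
S_n ~ 3n · (ln 60 − 1) + O(ln n)

Stirling: ln((3n)!) = 3n ln(3n) − 3n + O(ln n).
  S_n = 3n ln(3n) − 3n − 3n ln(n/20) + O(ln n)
      = 3n ln(3n) − 3n ln n + 3n ln 20 − 3n + O(ln n)
      = 3n ln 3 + 3n ln 20 − 3n + O(ln n)
      = 3n (ln 60 − 1) + O(ln n).
Numerically ln(60) − 1 ≈ 3.0943.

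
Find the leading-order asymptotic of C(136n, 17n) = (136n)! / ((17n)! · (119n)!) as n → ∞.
C(136n, 17n) ~ (16777216/823543)^(17n) · sqrt(4/(7π·17n))

Write N = 17n. Apply Stirling to each factorial:
  (8N)! ~ sqrt(2π·8N) · (8N/e)^(8N),
  N! ~ sqrt(2π N) · (N/e)^N,
  (7N)! ~ sqrt(2π·7N) · (7N/e)^(7N).
The exponential factors combine to (8N)^(8N) / (N^N · (7N)^(7N)) = 8^(8N)/7^(7N) = (8^8/7^7)^N = (16777216/823543)^N.
The square-root prefactors combine to sqrt(2π·8N) / (sqrt(2π N)·sqrt(2π·7N)) = sqrt(8 / (2π·7·N)) = sqrt(4/(7π·17n)).
Substituting N = 17n: C(136n, 17n) ~ (16777216/823543)^(17n) · sqrt(4/(7π·17n)).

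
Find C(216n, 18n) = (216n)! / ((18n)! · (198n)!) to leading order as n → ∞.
C(216n, 18n) ~ (8916100448256/285311670611)^(18n) · sqrt(6/(11π·18n))

Write N = 18n. Apply Stirling to each factorial:
  (12N)! ~ sqrt(2π·12N) · (12N/e)^(12N),
  N! ~ sqrt(2π N) · (N/e)^N,
  (11N)! ~ sqrt(2π·11N) · (11N/e)^(11N).
The exponential factors combine to (12N)^(12N) / (N^N · (11N)^(11N)) = 12^(12N)/11^(11N) = (12^12/11^11)^N = (8916100448256/285311670611)^N.
The square-root prefactors combine to sqrt(2π·12N) / (sqrt(2π N)·sqrt(2π·11N)) = sqrt(12 / (2π·11·N)) = sqrt(6/(11π·18n)).
Substituting N = 18n: C(216n, 18n) ~ (8916100448256/285311670611)^(18n) · sqrt(6/(11π·18n)).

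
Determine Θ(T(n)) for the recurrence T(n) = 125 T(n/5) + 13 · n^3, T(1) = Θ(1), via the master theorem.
T(n) = Θ(n^3 log n)

log_5 125 = 3, and f(n) = 13 · n^3 = Θ(n^(log_5 125)). This is Case 2 of the master theorem: T(n) = Θ(f(n) · log n) = Θ(n^3 log n).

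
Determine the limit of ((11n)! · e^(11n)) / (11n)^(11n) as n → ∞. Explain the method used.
lim = ∞

Stirling: (11n)! ~ sqrt(2π·11n) · (11n/e)^(11n). Hence
  (11n)! · e^(11n) / (11n)^(11n) ~ sqrt(2π·11n) = sqrt(2π·11) · sqrt(n) → ∞.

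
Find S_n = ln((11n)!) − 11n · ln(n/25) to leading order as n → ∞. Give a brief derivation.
S_n ~ 11n · (ln 275 − 1) + O(ln n)

Stirling: ln((11n)!) = 11n ln(11n) − 11n + O(ln n).
  S_n = 11n ln(11n) − 11n − 11n ln(n/25) + O(ln n)
      = 11n ln(11n) − 11n ln n + 11n ln 25 − 11n + O(ln n)
      = 11n ln 11 + 11n ln 25 − 11n + O(ln n)
      = 11n (ln 275 − 1) + O(ln n).
Numerically ln(275) − 1 ≈ 4.6168.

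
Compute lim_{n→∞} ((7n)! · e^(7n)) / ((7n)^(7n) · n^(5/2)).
lim = 0

Stirling: (7n)! ~ sqrt(2π·7n) · (7n/e)^(7n). Hence
  (7n)! · e^(7n) / (7n)^(7n) ~ sqrt(2π·7n).
Dividing by n^(5/2): sqrt(2π·7n) / n^(5/2) = sqrt(2π·7) · n^((1−5)/2), so the expression behaves like sqrt(2π·7) · n^((1−5)/2) → 0.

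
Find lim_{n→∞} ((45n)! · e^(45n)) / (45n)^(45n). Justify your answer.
lim = ∞

Stirling: (45n)! ~ sqrt(2π·45n) · (45n/e)^(45n). Hence
  (45n)! · e^(45n) / (45n)^(45n) ~ sqrt(2π·45n) = sqrt(2π·45) · sqrt(n) → ∞.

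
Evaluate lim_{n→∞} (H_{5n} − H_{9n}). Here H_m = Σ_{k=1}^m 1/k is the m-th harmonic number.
lim = ln(5/9)

Euler-Maclaurin gives H_m = ln m + γ + 1/(2m) + O(1/m^2). The γ and O(1/m) terms cancel in the difference:
  H_{5n} − H_{9n} = ln(5n) − ln(9n) + O(1/n) = ln(5/9) + O(1/n).
Hence the limit is ln(5/9).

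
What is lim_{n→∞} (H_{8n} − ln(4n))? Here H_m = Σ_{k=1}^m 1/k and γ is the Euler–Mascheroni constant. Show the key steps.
lim = ln 2 + γ

By Euler-Maclaurin, H_m = ln m + γ + O(1/m). So
  H_{8n} − ln(4n) = ln(8n) + γ − ln(4n) + O(1/n)
                       = ln(8/4) + γ + O(1/n).
Hence the limit is ln(8/4) + γ (= ln 2).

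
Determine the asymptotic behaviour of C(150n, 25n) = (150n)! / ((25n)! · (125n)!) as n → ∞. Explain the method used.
C(150n, 25n) ~ (46656/3125)^(25n) · sqrt(3/(5π·25n))

Write N = 25n. Apply Stirling to each factorial:
  (6N)! ~ sqrt(2π·6N) · (6N/e)^(6N),
  N! ~ sqrt(2π N) · (N/e)^N,
  (5N)! ~ sqrt(2π·5N) · (5N/e)^(5N).
The exponential factors combine to (6N)^(6N) / (N^N · (5N)^(5N)) = 6^(6N)/5^(5N) = (6^6/5^5)^N = (46656/3125)^N.
The square-root prefactors combine to sqrt(2π·6N) / (sqrt(2π N)·sqrt(2π·5N)) = sqrt(6 / (2π·5·N)) = sqrt(3/(5π·25n)).
Substituting N = 25n: C(150n, 25n) ~ (46656/3125)^(25n) · sqrt(3/(5π·25n)).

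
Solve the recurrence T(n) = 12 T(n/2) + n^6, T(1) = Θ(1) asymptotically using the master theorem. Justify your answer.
T(n) = Θ(n^6)

log_2 12 ≈ 3.585. f(n) = n^6 dominates n^(log_2 12) since 6 > 3.585, and the regularity condition a·f(n/b) = 12·(n/2)^6 = (12/64)·n^6 ≤ c·f(n) holds with c = 12/64 ≈ 0.188 < 1. So this is Case 3: T(n) = Θ(f(n)) = Θ(n^6).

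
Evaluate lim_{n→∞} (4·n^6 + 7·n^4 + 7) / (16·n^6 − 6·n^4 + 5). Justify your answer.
lim = 4/16 = 1/4

For large n the leading n^6 terms dominate both numerator and denominator. Dividing top and bottom by n^6, every other term tends to 0, leaving 4/16 = 1/4.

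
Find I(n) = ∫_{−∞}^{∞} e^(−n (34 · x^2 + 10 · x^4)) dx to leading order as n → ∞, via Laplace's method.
I(n) ~ sqrt(π/(34n))

φ(x) = 34 · x^2 + 10 · x^4 has its unique global minimum at x* = 0 (since φ'(x) = 68x + 40x^3 = 0 only at x = 0 for real x with both coefficients positive, and φ → ∞ as |x| → ∞). At x* = 0, φ(0) = 0 and φ''(0) = 68. Laplace's method then gives
  I(n) ~ sqrt(2π / (n · φ''(0))) · e^(−n φ(0)) = sqrt(2π / (68n)) = sqrt(π/(34n)).
The 10 · x^4 term contributes only at subleading order (an O(1/n) relative correction).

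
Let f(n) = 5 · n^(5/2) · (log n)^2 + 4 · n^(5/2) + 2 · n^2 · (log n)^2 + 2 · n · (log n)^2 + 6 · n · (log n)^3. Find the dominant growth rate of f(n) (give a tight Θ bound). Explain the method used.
f(n) ∈ Θ(n^(5/2) · (log n)^2)

Compare the terms by growth order. For large n, n^a · (log n)^b dominates n^a' · (log n)^b' iff a > a', or (a = a' and b > b'). Ranking the 5 terms shows the dominant one is 5 · n^(5/2) · (log n)^2. Hence f(n) ∈ Θ(n^(5/2) · (log n)^2).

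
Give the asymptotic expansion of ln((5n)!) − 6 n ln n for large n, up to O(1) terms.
ln((5n)!) − 6 n ln n = −n ln n + 5(ln 5 − 1) n + (1/2) ln(2π·5n) + O(1/n)

Stirling: ln((5n)!) = 5n ln(5n) − 5n + (1/2) ln(2π·5n) + O(1/n).
Expand 5n ln(5n) = 5n (ln n + ln 5) = 5n ln n + 5n ln 5.
Subtract 6n ln n: leading term is (5 − 6) n ln n = −n ln n. The next term is 5n ln 5 − 5n = 5(ln 5 − 1) n. Then the (1/2) ln(2π·5n) correction.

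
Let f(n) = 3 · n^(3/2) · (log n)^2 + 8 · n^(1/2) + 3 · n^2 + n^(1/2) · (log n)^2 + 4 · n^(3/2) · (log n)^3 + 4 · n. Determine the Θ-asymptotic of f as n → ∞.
f(n) ∈ Θ(n^2)

Compare the terms by growth order. For large n, n^a · (log n)^b dominates n^a' · (log n)^b' iff a > a', or (a = a' and b > b'). Ranking the 6 terms shows the dominant one is 3 · n^2. Hence f(n) ∈ Θ(n^2).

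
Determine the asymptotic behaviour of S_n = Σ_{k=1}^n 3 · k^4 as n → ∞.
S_n ~ 3 · n^5 / 5

By integral comparison (Euler-Maclaurin), Σ_{k=1}^n 3 · k^4 = 3 · ∫_0^n x^4 dx + O(n^4) = 3 · n^5/5 + O(n^4). (Equivalently, Faulhaber's formula gives the same leading term.)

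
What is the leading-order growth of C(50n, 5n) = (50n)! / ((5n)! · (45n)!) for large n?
C(50n, 5n) ~ (10000000000/387420489)^(5n) · sqrt(5/(9π·5n))

Write N = 5n. Apply Stirling to each factorial:
  (10N)! ~ sqrt(2π·10N) · (10N/e)^(10N),
  N! ~ sqrt(2π N) · (N/e)^N,
  (9N)! ~ sqrt(2π·9N) · (9N/e)^(9N).
The exponential factors combine to (10N)^(10N) / (N^N · (9N)^(9N)) = 10^(10N)/9^(9N) = (10^10/9^9)^N = (10000000000/387420489)^N.
The square-root prefactors combine to sqrt(2π·10N) / (sqrt(2π N)·sqrt(2π·9N)) = sqrt(10 / (2π·9·N)) = sqrt(5/(9π·5n)).
Substituting N = 5n: C(50n, 5n) ~ (10000000000/387420489)^(5n) · sqrt(5/(9π·5n)).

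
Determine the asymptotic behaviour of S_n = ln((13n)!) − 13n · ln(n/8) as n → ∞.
S_n ~ 13n · (ln 104 − 1) + O(ln n)

Stirling: ln((13n)!) = 13n ln(13n) − 13n + O(ln n).
  S_n = 13n ln(13n) − 13n − 13n ln(n/8) + O(ln n)
      = 13n ln(13n) − 13n ln n + 13n ln 8 − 13n + O(ln n)
      = 13n ln 13 + 13n ln 8 − 13n + O(ln n)
      = 13n (ln 104 − 1) + O(ln n).
Numerically ln(104) − 1 ≈ 3.6444.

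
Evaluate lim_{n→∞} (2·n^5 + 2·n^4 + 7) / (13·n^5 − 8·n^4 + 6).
lim = 2/13

For large n the leading n^5 terms dominate both numerator and denominator. Dividing top and bottom by n^5, every other term tends to 0, leaving 2/13.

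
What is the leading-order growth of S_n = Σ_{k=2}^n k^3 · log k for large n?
S_n ~ n^4 log n / 4 − n^4 / 16

By integral comparison, S_n = ∫_1^n x^3 · log x dx + O(n^3 · log n). For the integral, ∫ x^3 log x dx = n^4 log n / 4 − n^4/16 (integration by parts). Hence S_n ~ n^4 log n / 4 − n^4 / 16.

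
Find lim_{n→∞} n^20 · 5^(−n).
lim = 0

Exponentials with base > 1 dominate every fixed polynomial: for any fixed c, n^c / 5^n → 0 as n → ∞ (e.g. by the ratio test, or by writing 5^n = e^(n ln 5) and noting e^(n ln 5) / n^c → ∞). Hence n^20 · 5^(−n) = n^20 / 5^n → 0.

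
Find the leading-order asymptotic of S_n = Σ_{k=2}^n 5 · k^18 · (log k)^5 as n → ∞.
S_n ~ 5 · n^19 · (log n)^5 / 19

By integral comparison, S_n = ∫_1^n 5 · x^18 · (log x)^5 dx + O(n^18 · (log n)^5). For the integral, the leading term of ∫_1^n x^18 (log x)^5 dx is n^19/19 · (log n)^5 (by repeated integration by parts; each step lowers the log-exponent and produces a relatively O(1/log n) correction). Hence S_n ~ 5 · n^19 · (log n)^5 / 19.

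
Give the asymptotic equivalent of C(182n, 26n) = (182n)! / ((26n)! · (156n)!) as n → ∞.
C(182n, 26n) ~ (823543/46656)^(26n) · sqrt(7/(12π·26n))

Write N = 26n. Apply Stirling to each factorial:
  (7N)! ~ sqrt(2π·7N) · (7N/e)^(7N),
  N! ~ sqrt(2π N) · (N/e)^N,
  (6N)! ~ sqrt(2π·6N) · (6N/e)^(6N).
The exponential factors combine to (7N)^(7N) / (N^N · (6N)^(6N)) = 7^(7N)/6^(6N) = (7^7/6^6)^N = (823543/46656)^N.
The square-root prefactors combine to sqrt(2π·7N) / (sqrt(2π N)·sqrt(2π·6N)) = sqrt(7 / (2π·6·N)) = sqrt(7/(12π·26n)).
Substituting N = 26n: C(182n, 26n) ~ (823543/46656)^(26n) · sqrt(7/(12π·26n)).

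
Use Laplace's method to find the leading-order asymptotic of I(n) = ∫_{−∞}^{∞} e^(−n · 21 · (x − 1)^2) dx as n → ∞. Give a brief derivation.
I(n) = sqrt(π/(21n))

Here φ(x) = 21 · (x − 1)^2 has its unique minimum at x* = 1 with φ(x*) = 0 and φ''(x*) = 42. Laplace's method gives
  I(n) ~ e^(−n φ(x*)) · sqrt(2π / (n · φ''(x*))) = sqrt(2π / (42n)) = sqrt(π/(21n)).
This is exact: substituting u = (x − 1)·sqrt(21n) gives I(n) = (1/sqrt(21n)) ∫_{−∞}^{∞} e^(−u^2) du = sqrt(π/(21n)).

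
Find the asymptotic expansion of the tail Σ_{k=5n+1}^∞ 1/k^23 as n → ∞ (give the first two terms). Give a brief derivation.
Σ_{k>5n} 1/k^23 = 1/(22 · (5n)^22) − 1/(2 · (5n)^23) + O(1/(5n)^24)

Compare to the integral: ∫_{5n}^∞ x^(−23) dx = [−x^(−22)/22]_{5n}^∞ = 1/((23−1)·(5n)^22). The Euler-Maclaurin correction adds −f(5n)/2 = −1/(2·(5n)^23). Euler-Maclaurin then gives
  Σ_{k>5n} 1/k^23 = ∫_{5n}^∞ dx/x^23 − 1/(2·(5n)^23) + O(1/(5n)^24).
(Equivalently this is ζ(23) − Σ_{k≤5n} 1/k^23.)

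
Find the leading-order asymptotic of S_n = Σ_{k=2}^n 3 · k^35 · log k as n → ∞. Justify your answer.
S_n ~ n^36 log n / 12 − n^36 / 432

By integral comparison, S_n = ∫_1^n 3 · x^35 · log x dx + O(n^35 · log n). For the integral, ∫ x^35 log x dx = n^36 log n / 36 − n^36/1296 (integration by parts). Hence S_n ~ n^36 log n / 12 − n^36 / 432.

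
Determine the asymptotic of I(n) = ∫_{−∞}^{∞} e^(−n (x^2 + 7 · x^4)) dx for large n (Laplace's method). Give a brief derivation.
I(n) ~ sqrt(π/n)

φ(x) = x^2 + 7 · x^4 has its unique global minimum at x* = 0 (since φ'(x) = 2x + 28x^3 = 0 only at x = 0 for real x with both coefficients positive, and φ → ∞ as |x| → ∞). At x* = 0, φ(0) = 0 and φ''(0) = 2. Laplace's method then gives
  I(n) ~ sqrt(2π / (n · φ''(0))) · e^(−n φ(0)) = sqrt(2π / (2n)) = sqrt(π/n).
The 7 · x^4 term contributes only at subleading order (an O(1/n) relative correction).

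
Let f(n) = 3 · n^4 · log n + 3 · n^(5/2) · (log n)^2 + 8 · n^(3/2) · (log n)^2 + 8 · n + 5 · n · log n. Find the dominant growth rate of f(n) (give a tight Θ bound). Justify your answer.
f(n) ∈ Θ(n^4 · log n)

Compare the terms by growth order. For large n, n^a · (log n)^b dominates n^a' · (log n)^b' iff a > a', or (a = a' and b > b'). Ranking the 5 terms shows the dominant one is 3 · n^4 · log n. Hence f(n) ∈ Θ(n^4 · log n).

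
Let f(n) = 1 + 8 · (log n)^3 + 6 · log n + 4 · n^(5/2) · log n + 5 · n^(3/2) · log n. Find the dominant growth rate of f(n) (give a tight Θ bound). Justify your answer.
f(n) ∈ Θ(n^(5/2) · log n)

Compare the terms by growth order. For large n, n^a · (log n)^b dominates n^a' · (log n)^b' iff a > a', or (a = a' and b > b'). Ranking the 5 terms shows the dominant one is 4 · n^(5/2) · log n. Hence f(n) ∈ Θ(n^(5/2) · log n).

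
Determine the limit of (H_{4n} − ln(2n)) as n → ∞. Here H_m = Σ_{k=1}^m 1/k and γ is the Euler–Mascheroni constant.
lim = ln 2 + γ

By Euler-Maclaurin, H_m = ln m + γ + O(1/m). So
  H_{4n} − ln(2n) = ln(4n) + γ − ln(2n) + O(1/n)
                       = ln(4/2) + γ + O(1/n).
Hence the limit is ln(4/2) + γ (= ln 2).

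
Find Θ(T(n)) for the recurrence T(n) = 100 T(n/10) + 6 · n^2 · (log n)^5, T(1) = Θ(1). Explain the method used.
T(n) = Θ(n^2 · (log n)^6)

Here log_10 100 = 2 and f(n) = 6 · n^2 · (log n)^5 = Θ(n^(log_10 100) · (log n)^5). This is the extended Case 2 of the master theorem (f matches the critical exponent up to log factors), giving T(n) = Θ(n^(log_10 100) · (log n)^(5+1)) = Θ(n^2 · (log n)^6).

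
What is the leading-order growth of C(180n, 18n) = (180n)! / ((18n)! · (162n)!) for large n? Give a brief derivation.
C(180n, 18n) ~ (10000000000/387420489)^(18n) · sqrt(5/(9π·18n))

Write N = 18n. Apply Stirling to each factorial:
  (10N)! ~ sqrt(2π·10N) · (10N/e)^(10N),
  N! ~ sqrt(2π N) · (N/e)^N,
  (9N)! ~ sqrt(2π·9N) · (9N/e)^(9N).
The exponential factors combine to (10N)^(10N) / (N^N · (9N)^(9N)) = 10^(10N)/9^(9N) = (10^10/9^9)^N = (10000000000/387420489)^N.
The square-root prefactors combine to sqrt(2π·10N) / (sqrt(2π N)·sqrt(2π·9N)) = sqrt(10 / (2π·9·N)) = sqrt(5/(9π·18n)).
Substituting N = 18n: C(180n, 18n) ~ (10000000000/387420489)^(18n) · sqrt(5/(9π·18n)).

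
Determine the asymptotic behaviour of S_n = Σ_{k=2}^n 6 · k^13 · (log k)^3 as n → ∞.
S_n ~ 3 · n^14 · (log n)^3 / 7

By integral comparison, S_n = ∫_1^n 6 · x^13 · (log x)^3 dx + O(n^13 · (log n)^3). For the integral, the leading term of ∫_1^n x^13 (log x)^3 dx is n^14/14 · (log n)^3 (by repeated integration by parts; each step lowers the log-exponent and produces a relatively O(1/log n) correction). Hence S_n ~ 3 · n^14 · (log n)^3 / 7.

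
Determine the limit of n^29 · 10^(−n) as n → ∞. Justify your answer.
lim = 0

Exponentials with base > 1 dominate every fixed polynomial: for any fixed c, n^c / 10^n → 0 as n → ∞ (e.g. by the ratio test, or by writing 10^n = e^(n ln 10) and noting e^(n ln 10) / n^c → ∞). Hence n^29 · 10^(−n) = n^29 / 10^n → 0.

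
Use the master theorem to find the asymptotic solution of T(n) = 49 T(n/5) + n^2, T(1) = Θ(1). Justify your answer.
T(n) = Θ(n^(log_5 49))

Master theorem: compare f(n) = n^2 to n^(log_5 49) where log_5 49 ≈ 2.418. Since 2 < log_5 49, we have f(n) = O(n^(log_5 49 − ε)) for some ε > 0 — Case 1. Hence T(n) = Θ(n^(log_5 49)).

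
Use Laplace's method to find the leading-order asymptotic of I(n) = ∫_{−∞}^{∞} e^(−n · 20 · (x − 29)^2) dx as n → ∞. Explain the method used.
I(n) = sqrt(π/(20n))

Here φ(x) = 20 · (x − 29)^2 has its unique minimum at x* = 29 with φ(x*) = 0 and φ''(x*) = 40. Laplace's method gives
  I(n) ~ e^(−n φ(x*)) · sqrt(2π / (n · φ''(x*))) = sqrt(2π / (40n)) = sqrt(π/(20n)).
This is exact: substituting u = (x − 29)·sqrt(20n) gives I(n) = (1/sqrt(20n)) ∫_{−∞}^{∞} e^(−u^2) du = sqrt(π/(20n)).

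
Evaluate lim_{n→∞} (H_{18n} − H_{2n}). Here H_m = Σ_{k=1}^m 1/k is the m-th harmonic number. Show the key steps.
lim = ln(18/2) = ln 9

Euler-Maclaurin gives H_m = ln m + γ + 1/(2m) + O(1/m^2). The γ and O(1/m) terms cancel in the difference:
  H_{18n} − H_{2n} = ln(18n) − ln(2n) + O(1/n) = ln(18/2) + O(1/n).
Hence the limit is ln(18/2) = ln 9.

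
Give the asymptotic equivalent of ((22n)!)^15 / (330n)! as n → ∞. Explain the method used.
((22n)!)^15/(330n)! ~ ((2π·22n)^(14/2) / sqrt(15)) · 15^(−15·22n)  →  0

Write N = 22n. Stirling: N! ~ sqrt(2π N)(N/e)^N and (15N)! ~ sqrt(2π·15N)·(15N/e)^(15N).
  (N!)^15/(15N)! ~ (2π N)^(15/2) (N/e)^(15N) / [sqrt(2π·15N) (15N/e)^(15N)]
     = (2π N)^(15/2) / sqrt(2π·15N) · (N/(15N))^(15N)
     = (2π N)^((15−1)/2) / sqrt(15) · 15^(−15N).
Since 15^15 > 1, the factor 15^(−15N) decays exponentially, so the ratio → 0. Substituting N = 22n gives the stated form.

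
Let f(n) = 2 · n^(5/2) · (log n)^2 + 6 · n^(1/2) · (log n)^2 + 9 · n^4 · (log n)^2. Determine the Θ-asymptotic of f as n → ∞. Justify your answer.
f(n) ∈ Θ(n^4 · (log n)^2)

Compare the terms by growth order. For large n, n^a · (log n)^b dominates n^a' · (log n)^b' iff a > a', or (a = a' and b > b'). Ranking the 3 terms shows the dominant one is 9 · n^4 · (log n)^2. Hence f(n) ∈ Θ(n^4 · (log n)^2).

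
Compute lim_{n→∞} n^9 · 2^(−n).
lim = 0

Exponentials with base > 1 dominate every fixed polynomial: for any fixed c, n^c / 2^n → 0 as n → ∞ (e.g. by the ratio test, or by writing 2^n = e^(n ln 2) and noting e^(n ln 2) / n^c → ∞). Hence n^9 · 2^(−n) = n^9 / 2^n → 0.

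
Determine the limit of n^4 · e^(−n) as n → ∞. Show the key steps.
lim = 0

Exponentials with base > 1 dominate every fixed polynomial: for any fixed c, n^c / e^n → 0 as n → ∞ (e.g. by the ratio test, or since e^n grows faster than any power of n). Hence n^4 · e^(−n) = n^4 / e^n → 0.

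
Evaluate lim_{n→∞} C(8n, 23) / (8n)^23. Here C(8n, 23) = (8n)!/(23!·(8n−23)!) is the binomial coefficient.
lim = 1/23! = 1/25852016738884976640000

With N = 8n → ∞: C(N, 23) / N^23 = [N(N−1)…(N−22)] / (23! · N^23) = (1/23!) · 1 · (1 − 1/(8n)) · … · (1 − 22/(8n)). Each factor → 1 as N → ∞, so the limit is 1/23! = 1/25852016738884976640000.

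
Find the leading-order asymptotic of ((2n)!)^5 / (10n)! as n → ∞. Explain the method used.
((2n)!)^5/(10n)! ~ ((2π·2n)^(4/2) / sqrt(5)) · 5^(−5·2n)  →  0

Write N = 2n. Stirling: N! ~ sqrt(2π N)(N/e)^N and (5N)! ~ sqrt(2π·5N)·(5N/e)^(5N).
  (N!)^5/(5N)! ~ (2π N)^(5/2) (N/e)^(5N) / [sqrt(2π·5N) (5N/e)^(5N)]
     = (2π N)^(5/2) / sqrt(2π·5N) · (N/(5N))^(5N)
     = (2π N)^((5−1)/2) / sqrt(5) · 5^(−5N).
Since 5^5 > 1, the factor 5^(−5N) decays exponentially, so the ratio → 0. Substituting N = 2n gives the stated form.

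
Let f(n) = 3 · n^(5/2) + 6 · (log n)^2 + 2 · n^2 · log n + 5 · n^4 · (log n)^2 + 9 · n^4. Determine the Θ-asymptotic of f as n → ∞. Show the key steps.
f(n) ∈ Θ(n^4 · (log n)^2)

Compare the terms by growth order. For large n, n^a · (log n)^b dominates n^a' · (log n)^b' iff a > a', or (a = a' and b > b'). Ranking the 5 terms shows the dominant one is 5 · n^4 · (log n)^2. Hence f(n) ∈ Θ(n^4 · (log n)^2).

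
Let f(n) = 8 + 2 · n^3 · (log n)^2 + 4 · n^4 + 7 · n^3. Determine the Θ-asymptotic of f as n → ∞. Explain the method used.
f(n) ∈ Θ(n^4)

Compare the terms by growth order. For large n, n^a · (log n)^b dominates n^a' · (log n)^b' iff a > a', or (a = a' and b > b'). Ranking the 4 terms shows the dominant one is 4 · n^4. Hence f(n) ∈ Θ(n^4).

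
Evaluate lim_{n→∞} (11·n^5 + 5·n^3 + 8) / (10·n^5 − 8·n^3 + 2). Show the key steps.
lim = 11/10

For large n the leading n^5 terms dominate both numerator and denominator. Dividing top and bottom by n^5, every other term tends to 0, leaving 11/10.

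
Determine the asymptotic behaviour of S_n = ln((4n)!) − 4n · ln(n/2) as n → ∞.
S_n ~ 4n · (ln 8 − 1) + O(ln n)

Stirling: ln((4n)!) = 4n ln(4n) − 4n + O(ln n).
  S_n = 4n ln(4n) − 4n − 4n ln(n/2) + O(ln n)
      = 4n ln(4n) − 4n ln n + 4n ln 2 − 4n + O(ln n)
      = 4n ln 4 + 4n ln 2 − 4n + O(ln n)
      = 4n (ln 8 − 1) + O(ln n).
Numerically ln(8) − 1 ≈ 1.0794.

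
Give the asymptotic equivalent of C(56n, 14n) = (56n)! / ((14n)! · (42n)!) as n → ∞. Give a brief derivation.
C(56n, 14n) ~ (256/27)^(14n) · sqrt(2/(3π·14n))

Write N = 14n. Apply Stirling to each factorial:
  (4N)! ~ sqrt(2π·4N) · (4N/e)^(4N),
  N! ~ sqrt(2π N) · (N/e)^N,
  (3N)! ~ sqrt(2π·3N) · (3N/e)^(3N).
The exponential factors combine to (4N)^(4N) / (N^N · (3N)^(3N)) = 4^(4N)/3^(3N) = (4^4/3^3)^N = (256/27)^N.
The square-root prefactors combine to sqrt(2π·4N) / (sqrt(2π N)·sqrt(2π·3N)) = sqrt(4 / (2π·3·N)) = sqrt(2/(3π·14n)).
Substituting N = 14n: C(56n, 14n) ~ (256/27)^(14n) · sqrt(2/(3π·14n)).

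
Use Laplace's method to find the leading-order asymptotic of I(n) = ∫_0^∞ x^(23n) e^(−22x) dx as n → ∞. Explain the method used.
I(n) ~ (sqrt(2π·23n) / 22) · (23n/(22e))^(23n)

Write the integrand as exp(23n ln x − 22x) and set f(x) = 23n ln x − 22x. Then f'(x) = 23n/x − 22 = 0 at x* = 23n/22, and f''(x*) = −23n/x*^2 = −22^2/(23n). Laplace's method (interior maximum) gives
  I(n) ~ e^(f(x*)) · sqrt(2π / |f''(x*)|)
        = exp(23n ln(23n/22) − 23n) · sqrt(2π · 23n / 22^2)
        = (23n/22)^(23n) e^(−23n) · sqrt(2π·23n) / 22
        = (sqrt(2π·23n) / 22) · (23n/(22e))^(23n).
This matches Γ(23n+1)/22^(23n+1) with Stirling applied to Γ.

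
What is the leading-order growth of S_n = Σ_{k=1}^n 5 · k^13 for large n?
S_n ~ 5 · n^14 / 14

By integral comparison (Euler-Maclaurin), Σ_{k=1}^n 5 · k^13 = 5 · ∫_0^n x^13 dx + O(n^13) = 5 · n^14/14 + O(n^13). (Equivalently, Faulhaber's formula gives the same leading term.)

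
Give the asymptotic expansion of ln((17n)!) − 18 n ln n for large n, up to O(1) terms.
ln((17n)!) − 18 n ln n = −n ln n + 17(ln 17 − 1) n + (1/2) ln(2π·17n) + O(1/n)

Stirling: ln((17n)!) = 17n ln(17n) − 17n + (1/2) ln(2π·17n) + O(1/n).
Expand 17n ln(17n) = 17n (ln n + ln 17) = 17n ln n + 17n ln 17.
Subtract 18n ln n: leading term is (17 − 18) n ln n = −n ln n. The next term is 17n ln 17 − 17n = 17(ln 17 − 1) n. Then the (1/2) ln(2π·17n) correction.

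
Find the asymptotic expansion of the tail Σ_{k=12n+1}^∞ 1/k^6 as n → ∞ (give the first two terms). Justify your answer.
Σ_{k>12n} 1/k^6 = 1/(5 · (12n)^5) − 1/(2 · (12n)^6) + O(1/(12n)^7)

Compare to the integral: ∫_{12n}^∞ x^(−6) dx = [−x^(−5)/5]_{12n}^∞ = 1/((6−1)·(12n)^5). The Euler-Maclaurin correction adds −f(12n)/2 = −1/(2·(12n)^6). Euler-Maclaurin then gives
  Σ_{k>12n} 1/k^6 = ∫_{12n}^∞ dx/x^6 − 1/(2·(12n)^6) + O(1/(12n)^7).
(Equivalently this is ζ(6) − Σ_{k≤12n} 1/k^6.)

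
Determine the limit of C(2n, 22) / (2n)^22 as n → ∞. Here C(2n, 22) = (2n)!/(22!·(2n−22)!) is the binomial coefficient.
lim = 1/22! = 1/1124000727777607680000

With N = 2n → ∞: C(N, 22) / N^22 = [N(N−1)…(N−21)] / (22! · N^22) = (1/22!) · 1 · (1 − 1/(2n)) · … · (1 − 21/(2n)). Each factor → 1 as N → ∞, so the limit is 1/22! = 1/1124000727777607680000.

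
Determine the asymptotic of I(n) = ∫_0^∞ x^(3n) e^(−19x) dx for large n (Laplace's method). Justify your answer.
I(n) ~ (sqrt(2π·3n) / 19) · (3n/(19e))^(3n)

Write the integrand as exp(3n ln x − 19x) and set f(x) = 3n ln x − 19x. Then f'(x) = 3n/x − 19 = 0 at x* = 3n/19, and f''(x*) = −3n/x*^2 = −19^2/(3n). Laplace's method (interior maximum) gives
  I(n) ~ e^(f(x*)) · sqrt(2π / |f''(x*)|)
        = exp(3n ln(3n/19) − 3n) · sqrt(2π · 3n / 19^2)
        = (3n/19)^(3n) e^(−3n) · sqrt(2π·3n) / 19
        = (sqrt(2π·3n) / 19) · (3n/(19e))^(3n).
This matches Γ(3n+1)/19^(3n+1) with Stirling applied to Γ.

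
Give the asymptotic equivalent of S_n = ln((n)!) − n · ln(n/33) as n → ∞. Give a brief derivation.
S_n ~ n · (ln 33 − 1) + O(ln n)

Stirling: ln((n)!) = n ln(n) − n + O(ln n).
  S_n = n ln(n) − n − n ln(n/33) + O(ln n)
      = n ln(n) − n ln n + n ln 33 − n + O(ln n)
      = n ln 33 − n + O(ln n)
      = n (ln 33 − 1) + O(ln n).
Numerically ln(33) − 1 ≈ 2.4965.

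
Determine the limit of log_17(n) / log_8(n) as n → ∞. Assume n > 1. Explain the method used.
lim = ln(8) / ln(17) = log_17(8)

Change of base: log_17(n) = ln n / ln 17 and log_8(n) = ln n / ln 8. The ratio is (ln n / ln 17) · (ln 8 / ln n) = ln 8 / ln 17, a constant independent of n. So the limit is ln 8 / ln 17 = log_17(8).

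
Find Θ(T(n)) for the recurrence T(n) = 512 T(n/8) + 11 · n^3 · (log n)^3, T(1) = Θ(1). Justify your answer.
T(n) = Θ(n^3 · (log n)^4)

Here log_8 512 = 3 and f(n) = 11 · n^3 · (log n)^3 = Θ(n^(log_8 512) · (log n)^3). This is the extended Case 2 of the master theorem (f matches the critical exponent up to log factors), giving T(n) = Θ(n^(log_8 512) · (log n)^(3+1)) = Θ(n^3 · (log n)^4).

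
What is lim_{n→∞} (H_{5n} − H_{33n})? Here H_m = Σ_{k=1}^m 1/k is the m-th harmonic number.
lim = ln(5/33)

Euler-Maclaurin gives H_m = ln m + γ + 1/(2m) + O(1/m^2). The γ and O(1/m) terms cancel in the difference:
  H_{5n} − H_{33n} = ln(5n) − ln(33n) + O(1/n) = ln(5/33) + O(1/n).
Hence the limit is ln(5/33).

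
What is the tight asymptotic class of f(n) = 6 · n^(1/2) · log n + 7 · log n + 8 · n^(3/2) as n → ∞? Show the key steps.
f(n) ∈ Θ(n^(3/2))

Compare the terms by growth order. For large n, n^a · (log n)^b dominates n^a' · (log n)^b' iff a > a', or (a = a' and b > b'). Ranking the 3 terms shows the dominant one is 8 · n^(3/2). Hence f(n) ∈ Θ(n^(3/2)).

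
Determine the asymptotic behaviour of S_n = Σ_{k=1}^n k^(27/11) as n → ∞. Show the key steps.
S_n ~ (11/38) · n^(38/11)

Integral comparison: Σ_{k=1}^n k^(27/11) = ∫_0^n x^(27/11) dx + O(n^(27/11)). The integral is n^(1 + 27/11) / (1 + 27/11) = n^((27+11)/11) / ((27+11)/11) = (11/38) · n^(38/11).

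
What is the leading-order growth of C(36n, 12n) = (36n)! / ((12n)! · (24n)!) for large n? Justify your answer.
C(36n, 12n) ~ (27/4)^(12n) · sqrt(3/(4π·12n))

Write N = 12n. Apply Stirling to each factorial:
  (3N)! ~ sqrt(2π·3N) · (3N/e)^(3N),
  N! ~ sqrt(2π N) · (N/e)^N,
  (2N)! ~ sqrt(2π·2N) · (2N/e)^(2N).
The exponential factors combine to (3N)^(3N) / (N^N · (2N)^(2N)) = 3^(3N)/2^(2N) = (3^3/2^2)^N = (27/4)^N.
The square-root prefactors combine to sqrt(2π·3N) / (sqrt(2π N)·sqrt(2π·2N)) = sqrt(3 / (2π·2·N)) = sqrt(3/(4π·12n)).
Substituting N = 12n: C(36n, 12n) ~ (27/4)^(12n) · sqrt(3/(4π·12n)).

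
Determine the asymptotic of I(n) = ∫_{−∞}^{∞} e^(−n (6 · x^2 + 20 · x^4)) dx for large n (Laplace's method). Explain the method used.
I(n) ~ sqrt(π/(6n))

φ(x) = 6 · x^2 + 20 · x^4 has its unique global minimum at x* = 0 (since φ'(x) = 12x + 80x^3 = 0 only at x = 0 for real x with both coefficients positive, and φ → ∞ as |x| → ∞). At x* = 0, φ(0) = 0 and φ''(0) = 12. Laplace's method then gives
  I(n) ~ sqrt(2π / (n · φ''(0))) · e^(−n φ(0)) = sqrt(2π / (12n)) = sqrt(π/(6n)).
The 20 · x^4 term contributes only at subleading order (an O(1/n) relative correction).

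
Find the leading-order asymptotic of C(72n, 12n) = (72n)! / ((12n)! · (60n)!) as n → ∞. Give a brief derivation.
C(72n, 12n) ~ (46656/3125)^(12n) · sqrt(3/(5π·12n))

Write N = 12n. Apply Stirling to each factorial:
  (6N)! ~ sqrt(2π·6N) · (6N/e)^(6N),
  N! ~ sqrt(2π N) · (N/e)^N,
  (5N)! ~ sqrt(2π·5N) · (5N/e)^(5N).
The exponential factors combine to (6N)^(6N) / (N^N · (5N)^(5N)) = 6^(6N)/5^(5N) = (6^6/5^5)^N = (46656/3125)^N.
The square-root prefactors combine to sqrt(2π·6N) / (sqrt(2π N)·sqrt(2π·5N)) = sqrt(6 / (2π·5·N)) = sqrt(3/(5π·12n)).
Substituting N = 12n: C(72n, 12n) ~ (46656/3125)^(12n) · sqrt(3/(5π·12n)).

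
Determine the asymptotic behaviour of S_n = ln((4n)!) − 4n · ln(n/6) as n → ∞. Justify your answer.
S_n ~ 4n · (ln 24 − 1) + O(ln n)

Stirling: ln((4n)!) = 4n ln(4n) − 4n + O(ln n).
  S_n = 4n ln(4n) − 4n − 4n ln(n/6) + O(ln n)
      = 4n ln(4n) − 4n ln n + 4n ln 6 − 4n + O(ln n)
      = 4n ln 4 + 4n ln 6 − 4n + O(ln n)
      = 4n (ln 24 − 1) + O(ln n).
Numerically ln(24) − 1 ≈ 2.1781.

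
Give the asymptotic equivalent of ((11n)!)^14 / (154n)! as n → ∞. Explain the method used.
((11n)!)^14/(154n)! ~ ((2π·11n)^(13/2) / sqrt(14)) · 14^(−14·11n)  →  0

Write N = 11n. Stirling: N! ~ sqrt(2π N)(N/e)^N and (14N)! ~ sqrt(2π·14N)·(14N/e)^(14N).
  (N!)^14/(14N)! ~ (2π N)^(14/2) (N/e)^(14N) / [sqrt(2π·14N) (14N/e)^(14N)]
     = (2π N)^(14/2) / sqrt(2π·14N) · (N/(14N))^(14N)
     = (2π N)^((14−1)/2) / sqrt(14) · 14^(−14N).
Since 14^14 > 1, the factor 14^(−14N) decays exponentially, so the ratio → 0. Substituting N = 11n gives the stated form.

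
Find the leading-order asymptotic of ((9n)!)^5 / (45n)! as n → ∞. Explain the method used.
((9n)!)^5/(45n)! ~ ((2π·9n)^(4/2) / sqrt(5)) · 5^(−5·9n)  →  0

Write N = 9n. Stirling: N! ~ sqrt(2π N)(N/e)^N and (5N)! ~ sqrt(2π·5N)·(5N/e)^(5N).
  (N!)^5/(5N)! ~ (2π N)^(5/2) (N/e)^(5N) / [sqrt(2π·5N) (5N/e)^(5N)]
     = (2π N)^(5/2) / sqrt(2π·5N) · (N/(5N))^(5N)
     = (2π N)^((5−1)/2) / sqrt(5) · 5^(−5N).
Since 5^5 > 1, the factor 5^(−5N) decays exponentially, so the ratio → 0. Substituting N = 9n gives the stated form.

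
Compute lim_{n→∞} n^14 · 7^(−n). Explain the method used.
lim = 0

Exponentials with base > 1 dominate every fixed polynomial: for any fixed c, n^c / 7^n → 0 as n → ∞ (e.g. by the ratio test, or by writing 7^n = e^(n ln 7) and noting e^(n ln 7) / n^c → ∞). Hence n^14 · 7^(−n) = n^14 / 7^n → 0.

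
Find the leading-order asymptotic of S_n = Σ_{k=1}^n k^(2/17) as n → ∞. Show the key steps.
S_n ~ (17/19) · n^(19/17)

Integral comparison: Σ_{k=1}^n k^(2/17) = ∫_0^n x^(2/17) dx + O(n^(2/17)). The integral is n^(1 + 2/17) / (1 + 2/17) = n^((2+17)/17) / ((2+17)/17) = (17/19) · n^(19/17).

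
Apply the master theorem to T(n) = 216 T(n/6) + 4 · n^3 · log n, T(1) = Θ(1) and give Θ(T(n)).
T(n) = Θ(n^3 · (log n)^2)

Here log_6 216 = 3 and f(n) = 4 · n^3 · log n = Θ(n^(log_6 216) · (log n)^1). This is the extended Case 2 of the master theorem (f matches the critical exponent up to log factors), giving T(n) = Θ(n^(log_6 216) · (log n)^(1+1)) = Θ(n^3 · (log n)^2).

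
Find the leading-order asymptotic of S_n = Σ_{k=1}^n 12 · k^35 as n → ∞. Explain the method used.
S_n ~ n^36 / 3

By integral comparison (Euler-Maclaurin), Σ_{k=1}^n 12 · k^35 = 12 · ∫_0^n x^35 dx + O(n^35) = 12 · n^36/36 = n^36 / 3 + O(n^35). (Equivalently, Faulhaber's formula gives the same leading term.)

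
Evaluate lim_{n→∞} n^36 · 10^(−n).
lim = 0

Exponentials with base > 1 dominate every fixed polynomial: for any fixed c, n^c / 10^n → 0 as n → ∞ (e.g. by the ratio test, or by writing 10^n = e^(n ln 10) and noting e^(n ln 10) / n^c → ∞). Hence n^36 · 10^(−n) = n^36 / 10^n → 0.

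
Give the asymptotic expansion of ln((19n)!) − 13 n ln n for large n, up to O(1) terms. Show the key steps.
ln((19n)!) − 13 n ln n = 6 n ln n + 19(ln 19 − 1) n + (1/2) ln(2π·19n) + O(1/n)

Stirling: ln((19n)!) = 19n ln(19n) − 19n + (1/2) ln(2π·19n) + O(1/n).
Expand 19n ln(19n) = 19n (ln n + ln 19) = 19n ln n + 19n ln 19.
Subtract 13n ln n: leading term is (19 − 13) n ln n = 6 n ln n. The next term is 19n ln 19 − 19n = 19(ln 19 − 1) n. Then the (1/2) ln(2π·19n) correction.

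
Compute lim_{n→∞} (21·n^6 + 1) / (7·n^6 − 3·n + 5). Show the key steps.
lim = 21/7 = 3

For large n the leading n^6 terms dominate both numerator and denominator. Dividing top and bottom by n^6, every other term tends to 0, leaving 21/7 = 3.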